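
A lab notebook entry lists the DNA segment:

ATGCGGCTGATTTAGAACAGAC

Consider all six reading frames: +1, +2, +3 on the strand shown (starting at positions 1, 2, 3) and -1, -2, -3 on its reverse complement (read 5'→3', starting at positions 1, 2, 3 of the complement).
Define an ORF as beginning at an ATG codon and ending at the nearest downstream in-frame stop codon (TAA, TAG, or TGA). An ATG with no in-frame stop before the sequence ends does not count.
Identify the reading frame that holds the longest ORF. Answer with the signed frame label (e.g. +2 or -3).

Reverse complement (5'→3'): GTCTGTTCTAAATCAGCCGCAT
Frame +1: ATG CGG CTG ATT TAG AAC AGA — ATG at 1, stop TAG at 13 → 15 nt.
Frame +2: TGC GGC TGA TTT AGA ACA GAC — no ATG→stop ORF.
Frame +3: GCG GCT GAT TTA GAA CAG — no ATG→stop ORF.
Frame -1: GTC TGT TCT AAA TCA GCC GCA — no ATG→stop ORF.
Frame -2: TCT GTT CTA AAT CAG CCG CAT — no ATG→stop ORF.
Frame -3: CTG TTC TAA ATC AGC CGC — no ATG→stop ORF.
Longest ORF is 15 nt in frame +1 (positions 1–15).

+1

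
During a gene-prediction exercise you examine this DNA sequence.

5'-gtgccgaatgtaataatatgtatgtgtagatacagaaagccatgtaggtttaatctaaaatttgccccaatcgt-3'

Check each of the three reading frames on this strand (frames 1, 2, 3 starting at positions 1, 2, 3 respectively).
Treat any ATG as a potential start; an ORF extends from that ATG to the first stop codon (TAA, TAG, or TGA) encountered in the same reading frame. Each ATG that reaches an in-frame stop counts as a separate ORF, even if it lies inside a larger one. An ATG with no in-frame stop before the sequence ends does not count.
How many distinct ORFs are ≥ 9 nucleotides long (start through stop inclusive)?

Frame 1: GTG CCG AAT GTA ATA ATA TGT ATG TGT AGA TAC AGA AAG CCA TGT AGG TTT AAT CTA AAA TTT GCC CCA ATC — no ATG→stop ORF.
Frame 2: TGC CGA ATG TAA TAA TAT GTA TGT GTA GAT ACA GAA AGC CAT GTA GGT TTA ATC TAA AAT TTG CCC CAA TCG — ATG at 8, stop TAA at 11 → 6 nt.
Frame 3: GCC GAA TGT AAT AAT ATG TAT GTG TAG ATA CAG AAA GCC ATG TAG GTT TAA TCT AAA ATT TGC CCC AAT CGT — ATG at 18, stop TAG at 27 → 12 nt; ATG at 42, stop TAG at 45 → 6 nt.
ORFs ≥ 9 nucleotides: frame 3 18–29 (12 nucleotides). Count = 1.

1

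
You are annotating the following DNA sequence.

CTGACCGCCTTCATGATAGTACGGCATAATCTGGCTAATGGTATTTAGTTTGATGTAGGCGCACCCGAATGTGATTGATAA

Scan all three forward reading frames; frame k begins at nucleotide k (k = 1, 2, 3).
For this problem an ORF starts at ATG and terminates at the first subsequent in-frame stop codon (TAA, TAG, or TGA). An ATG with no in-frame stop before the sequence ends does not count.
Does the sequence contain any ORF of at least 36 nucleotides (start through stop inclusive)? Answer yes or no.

yes

Frame 1: CTG ACC GCC TTC ATG ATA GTA CGG CAT AAT CTG GCT AAT GGT ATT TAG TTT GAT GTA GGC GCA CCC GAA TGT GAT TGA TAA — ATG at 13, stop TAG at 46 → 36 nt.
Frame 2: TGA CCG CCT TCA TGA TAG TAC GGC ATA ATC TGG CTA ATG GTA TTT AGT TTG ATG TAG GCG CAC CCG AAT GTG ATT GAT — ATG at 38, stop TAG at 56 → 21 nt; ATG at 53, stop TAG at 56 → 6 nt.
Frame 3: GAC CGC CTT CAT GAT AGT ACG GCA TAA TCT GGC TAA TGG TAT TTA GTT TGA TGT AGG CGC ACC CGA ATG TGA TTG ATA — ATG at 69, stop TGA at 72 → 6 nt.
Frame 1 has an ORF of 36 nucleotides (positions 13–48) ≥ 36, so yes.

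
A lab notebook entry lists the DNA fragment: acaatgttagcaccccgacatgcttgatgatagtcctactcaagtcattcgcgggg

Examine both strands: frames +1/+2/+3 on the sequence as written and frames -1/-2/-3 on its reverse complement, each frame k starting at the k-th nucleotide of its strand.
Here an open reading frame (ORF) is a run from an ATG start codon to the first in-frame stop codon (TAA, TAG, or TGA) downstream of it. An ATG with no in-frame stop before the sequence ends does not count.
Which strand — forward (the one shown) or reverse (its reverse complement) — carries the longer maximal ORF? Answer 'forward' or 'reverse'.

Reverse complement (5'→3'): CCCCGCGAATGACTTGAGTAGGACTATCATCAAGCATGTCGGGGTGCTAACATTGT
Frame +1: ACA ATG TTA GCA CCC CGA CAT GCT TGA TGA TAG TCC TAC TCA AGT CAT TCG CGG — ATG at 4, stop TGA at 25 → 24 nt.
Frame +2: CAA TGT TAG CAC CCC GAC ATG CTT GAT GAT AGT CCT ACT CAA GTC ATT CGC GGG — no ATG→stop ORF.
Frame +3: AAT GTT AGC ACC CCG ACA TGC TTG ATG ATA GTC CTA CTC AAG TCA TTC GCG GGG — no ATG→stop ORF.
Frame -1: CCC CGC GAA TGA CTT GAG TAG GAC TAT CAT CAA GCA TGT CGG GGT GCT AAC ATT — no ATG→stop ORF.
Frame -2: CCC GCG AAT GAC TTG AGT AGG ACT ATC ATC AAG CAT GTC GGG GTG CTA ACA TTG — no ATG→stop ORF.
Frame -3: CCG CGA ATG ACT TGA GTA GGA CTA TCA TCA AGC ATG TCG GGG TGC TAA CAT TGT — ATG at 9, stop TGA at 15 → 9 nt; ATG at 36, stop TAA at 48 → 15 nt.
Forward-strand max 24 nt; reverse-strand max 15 nt. The forward strand has the longer ORF.

forward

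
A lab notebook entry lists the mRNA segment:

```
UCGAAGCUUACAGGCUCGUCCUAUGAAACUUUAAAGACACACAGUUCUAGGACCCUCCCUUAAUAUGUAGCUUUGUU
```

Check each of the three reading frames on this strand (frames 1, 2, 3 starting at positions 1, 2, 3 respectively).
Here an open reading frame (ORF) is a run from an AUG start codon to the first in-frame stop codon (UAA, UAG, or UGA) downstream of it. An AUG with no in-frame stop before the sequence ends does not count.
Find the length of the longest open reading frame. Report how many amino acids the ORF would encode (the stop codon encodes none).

3

Frame 1: UCG AAG CUU ACA GGC UCG UCC UAU GAA ACU UUA AAG ACA CAC AGU UCU AGG ACC CUC CCU UAA UAU GUA GCU UUG — no AUG→stop ORF.
Frame 2: CGA AGC UUA CAG GCU CGU CCU AUG AAA CUU UAA AGA CAC ACA GUU CUA GGA CCC UCC CUU AAU AUG UAG CUU UGU — AUG at 23, stop UAA at 32 → 12 nt; AUG at 65, stop UAG at 68 → 6 nt.
Frame 3: GAA GCU UAC AGG CUC GUC CUA UGA AAC UUU AAA GAC ACA CAG UUC UAG GAC CCU CCC UUA AUA UGU AGC UUU GUU — no AUG→stop ORF.
Longest: frame 2, positions 23–34, 12 nt = 4 codons = 3 aa. → 3 amino acids.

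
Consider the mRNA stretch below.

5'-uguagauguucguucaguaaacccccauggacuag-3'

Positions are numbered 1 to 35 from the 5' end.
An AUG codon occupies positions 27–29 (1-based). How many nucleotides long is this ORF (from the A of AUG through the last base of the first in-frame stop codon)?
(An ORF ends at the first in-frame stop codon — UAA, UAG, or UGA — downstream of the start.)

Codons from position 27: AUG (27–29), GAC (30–32), UAG (33–35).
UAG is the first in-frame stop; ORF spans 27–35, 9 nucleotides.

9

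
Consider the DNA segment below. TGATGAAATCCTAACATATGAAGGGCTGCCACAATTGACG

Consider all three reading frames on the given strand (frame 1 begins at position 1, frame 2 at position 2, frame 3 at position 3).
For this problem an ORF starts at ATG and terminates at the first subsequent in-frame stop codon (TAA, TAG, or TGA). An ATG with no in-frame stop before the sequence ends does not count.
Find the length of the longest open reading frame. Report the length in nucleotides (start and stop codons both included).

Frame 1: TGA TGA AAT CCT AAC ATA TGA AGG GCT GCC ACA ATT GAC — no ATG→stop ORF.
Frame 2: GAT GAA ATC CTA ACA TAT GAA GGG CTG CCA CAA TTG ACG — no ATG→stop ORF.
Frame 3: ATG AAA TCC TAA CAT ATG AAG GGC TGC CAC AAT TGA — ATG at 3, stop TAA at 12 → 12 nt; ATG at 18, stop TGA at 36 → 21 nt.
Longest: frame 3, positions 18–38, 21 nt = 7 codons = 6 aa. → 21 nucleotides.

21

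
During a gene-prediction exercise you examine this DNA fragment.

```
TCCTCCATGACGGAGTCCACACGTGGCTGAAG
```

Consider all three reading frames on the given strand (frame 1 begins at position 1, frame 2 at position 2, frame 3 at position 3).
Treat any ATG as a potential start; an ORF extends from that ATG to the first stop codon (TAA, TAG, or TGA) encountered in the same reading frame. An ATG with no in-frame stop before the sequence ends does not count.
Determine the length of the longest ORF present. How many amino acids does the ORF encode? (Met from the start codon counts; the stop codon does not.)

Frame 1: TCC TCC ATG ACG GAG TCC ACA CGT GGC TGA — ATG at 7, stop TGA at 28 → 24 nt.
Frame 2: CCT CCA TGA CGG AGT CCA CAC GTG GCT GAA — no ATG→stop ORF.
Frame 3: CTC CAT GAC GGA GTC CAC ACG TGG CTG AAG — no ATG→stop ORF.
Longest: frame 1, positions 7–30, 24 nt = 8 codons = 7 aa. → 7 amino acids.

7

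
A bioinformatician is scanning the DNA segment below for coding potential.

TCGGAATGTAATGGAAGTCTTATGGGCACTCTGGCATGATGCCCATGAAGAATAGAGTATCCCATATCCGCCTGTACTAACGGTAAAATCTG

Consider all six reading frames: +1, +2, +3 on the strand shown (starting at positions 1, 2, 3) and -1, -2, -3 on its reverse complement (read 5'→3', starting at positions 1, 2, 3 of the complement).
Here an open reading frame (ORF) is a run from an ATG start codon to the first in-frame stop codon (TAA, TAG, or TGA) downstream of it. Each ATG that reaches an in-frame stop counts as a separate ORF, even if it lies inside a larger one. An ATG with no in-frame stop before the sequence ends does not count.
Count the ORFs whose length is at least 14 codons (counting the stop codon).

Reverse complement (5'→3'): CAGATTTTACCGTTAGTACAGGCGGATATGGGATACTCTATTCTTCATGGGCATCATGCCAGAGTGCCCATAAGACTTCCATTACATTCCGA
Frame +1: TCG GAA TGT AAT GGA AGT CTT ATG GGC ACT CTG GCA TGA TGC CCA TGA AGA ATA GAG TAT CCC ATA TCC GCC TGT ACT AAC GGT AAA ATC — ATG at 22, stop TGA at 37 → 18 nt.
Frame +2: CGG AAT GTA ATG GAA GTC TTA TGG GCA CTC TGG CAT GAT GCC CAT GAA GAA TAG AGT ATC CCA TAT CCG CCT GTA CTA ACG GTA AAA TCT — ATG at 11, stop TAG at 53 → 45 nt.
Frame +3: GGA ATG TAA TGG AAG TCT TAT GGG CAC TCT GGC ATG ATG CCC ATG AAG AAT AGA GTA TCC CAT ATC CGC CTG TAC TAA CGG TAA AAT CTG — ATG at 6, stop TAA at 9 → 6 nt; ATG at 36, stop TAA at 78 → 45 nt; ATG at 39, stop TAA at 78 → 42 nt; ATG at 45, stop TAA at 78 → 36 nt.
Frame -1: CAG ATT TTA CCG TTA GTA CAG GCG GAT ATG GGA TAC TCT ATT CTT CAT GGG CAT CAT GCC AGA GTG CCC ATA AGA CTT CCA TTA CAT TCC — no ATG→stop ORF.
Frame -2: AGA TTT TAC CGT TAG TAC AGG CGG ATA TGG GAT ACT CTA TTC TTC ATG GGC ATC ATG CCA GAG TGC CCA TAA GAC TTC CAT TAC ATT CCG — ATG at 47, stop TAA at 71 → 27 nt; ATG at 56, stop TAA at 71 → 18 nt.
Frame -3: GAT TTT ACC GTT AGT ACA GGC GGA TAT GGG ATA CTC TAT TCT TCA TGG GCA TCA TGC CAG AGT GCC CAT AAG ACT TCC ATT ACA TTC CGA — no ATG→stop ORF.
ORFs ≥ 14 codons: frame +2 11–55 (15 codons), frame +3 36–80 (15 codons), frame +3 39–80 (14 codons). Count = 3.

3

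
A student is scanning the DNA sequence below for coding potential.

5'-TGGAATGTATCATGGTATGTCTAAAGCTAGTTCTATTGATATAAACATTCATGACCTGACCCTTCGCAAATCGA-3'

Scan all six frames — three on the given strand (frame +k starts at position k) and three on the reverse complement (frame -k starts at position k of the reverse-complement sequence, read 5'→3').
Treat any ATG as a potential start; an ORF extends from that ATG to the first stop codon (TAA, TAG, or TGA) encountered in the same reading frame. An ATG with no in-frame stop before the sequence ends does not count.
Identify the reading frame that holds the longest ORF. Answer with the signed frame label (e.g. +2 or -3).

-3

Reverse complement (5'→3'): TCGATTTGCGAAGGGTCAGGTCATGAATGTTTATATCAATAGAACTAGCTTTAGACATACCATGATACATTCCA
Frame +1: TGG AAT GTA TCA TGG TAT GTC TAA AGC TAG TTC TAT TGA TAT AAA CAT TCA TGA CCT GAC CCT TCG CAA ATC — no ATG→stop ORF.
Frame +2: GGA ATG TAT CAT GGT ATG TCT AAA GCT AGT TCT ATT GAT ATA AAC ATT CAT GAC CTG ACC CTT CGC AAA TCG — no ATG→stop ORF.
Frame +3: GAA TGT ATC ATG GTA TGT CTA AAG CTA GTT CTA TTG ATA TAA ACA TTC ATG ACC TGA CCC TTC GCA AAT CGA — ATG at 12, stop TAA at 42 → 33 nt; ATG at 51, stop TGA at 57 → 9 nt.
Frame -1: TCG ATT TGC GAA GGG TCA GGT CAT GAA TGT TTA TAT CAA TAG AAC TAG CTT TAG ACA TAC CAT GAT ACA TTC — no ATG→stop ORF.
Frame -2: CGA TTT GCG AAG GGT CAG GTC ATG AAT GTT TAT ATC AAT AGA ACT AGC TTT AGA CAT ACC ATG ATA CAT TCC — no ATG→stop ORF.
Frame -3: GAT TTG CGA AGG GTC AGG TCA TGA ATG TTT ATA TCA ATA GAA CTA GCT TTA GAC ATA CCA TGA TAC ATT CCA — ATG at 27, stop TGA at 63 → 39 nt.
Longest ORF is 39 nt in frame -3 (positions 27–65).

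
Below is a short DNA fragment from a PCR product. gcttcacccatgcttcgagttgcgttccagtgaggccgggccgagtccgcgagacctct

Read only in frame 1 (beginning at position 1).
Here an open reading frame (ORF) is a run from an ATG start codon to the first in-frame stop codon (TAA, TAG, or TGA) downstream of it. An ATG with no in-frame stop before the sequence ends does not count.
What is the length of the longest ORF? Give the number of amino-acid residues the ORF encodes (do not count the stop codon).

Frame 1: GCT TCA CCC ATG CTT CGA GTT GCG TTC CAG TGA GGC CGG GCC GAG TCC GCG AGA CCT — ATG at 10, stop TGA at 31 → 24 nt.
Longest: frame 1, positions 10–33, 24 nt = 8 codons = 7 aa. → 7 amino acids.

7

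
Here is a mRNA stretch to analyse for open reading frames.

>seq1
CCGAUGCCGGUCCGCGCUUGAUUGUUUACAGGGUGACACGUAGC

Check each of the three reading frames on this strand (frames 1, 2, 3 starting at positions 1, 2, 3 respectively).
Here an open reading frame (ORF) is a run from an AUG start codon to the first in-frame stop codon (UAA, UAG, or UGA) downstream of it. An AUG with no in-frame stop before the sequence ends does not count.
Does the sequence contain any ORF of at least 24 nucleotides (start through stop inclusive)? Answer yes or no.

Frame 1: CCG AUG CCG GUC CGC GCU UGA UUG UUU ACA GGG UGA CAC GUA — AUG at 4, stop UGA at 19 → 18 nt.
Frame 2: CGA UGC CGG UCC GCG CUU GAU UGU UUA CAG GGU GAC ACG UAG — no AUG→stop ORF.
Frame 3: GAU GCC GGU CCG CGC UUG AUU GUU UAC AGG GUG ACA CGU AGC — no AUG→stop ORF.
Largest ORF found is 18 nucleotides < 24, so no.

no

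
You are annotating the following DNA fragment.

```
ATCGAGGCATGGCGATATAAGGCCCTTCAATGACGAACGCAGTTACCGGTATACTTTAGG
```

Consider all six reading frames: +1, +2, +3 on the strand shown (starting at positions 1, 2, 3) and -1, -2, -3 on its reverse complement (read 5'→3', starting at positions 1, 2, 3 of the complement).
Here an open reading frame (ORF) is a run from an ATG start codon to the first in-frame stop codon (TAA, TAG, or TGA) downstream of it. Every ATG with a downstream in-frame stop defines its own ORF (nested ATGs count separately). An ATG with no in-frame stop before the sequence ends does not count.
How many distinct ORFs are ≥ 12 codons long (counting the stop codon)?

Reverse complement (5'→3'): CCTAAAGTATACCGGTAACTGCGTTCGTCATTGAAGGGCCTTATATCGCCATGCCTCGAT
Frame +1: ATC GAG GCA TGG CGA TAT AAG GCC CTT CAA TGA CGA ACG CAG TTA CCG GTA TAC TTT AGG — no ATG→stop ORF.
Frame +2: TCG AGG CAT GGC GAT ATA AGG CCC TTC AAT GAC GAA CGC AGT TAC CGG TAT ACT TTA — no ATG→stop ORF.
Frame +3: CGA GGC ATG GCG ATA TAA GGC CCT TCA ATG ACG AAC GCA GTT ACC GGT ATA CTT TAG — ATG at 9, stop TAA at 18 → 12 nt; ATG at 30, stop TAG at 57 → 30 nt.
Frame -1: CCT AAA GTA TAC CGG TAA CTG CGT TCG TCA TTG AAG GGC CTT ATA TCG CCA TGC CTC GAT — no ATG→stop ORF.
Frame -2: CTA AAG TAT ACC GGT AAC TGC GTT CGT CAT TGA AGG GCC TTA TAT CGC CAT GCC TCG — no ATG→stop ORF.
Frame -3: TAA AGT ATA CCG GTA ACT GCG TTC GTC ATT GAA GGG CCT TAT ATC GCC ATG CCT CGA — no ATG→stop ORF.
No ORF reaches 12 codons. Count = 0.

0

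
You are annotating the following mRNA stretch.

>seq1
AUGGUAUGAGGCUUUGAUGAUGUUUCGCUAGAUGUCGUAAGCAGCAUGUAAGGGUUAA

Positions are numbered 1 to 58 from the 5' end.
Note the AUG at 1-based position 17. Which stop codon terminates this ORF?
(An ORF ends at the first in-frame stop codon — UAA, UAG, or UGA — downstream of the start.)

Codons from position 17: AUG (17–19), AUG (20–22), UUU (23–25), CGC (26–28), UAG (29–31).
The first in-frame stop codon is UAG.

UAG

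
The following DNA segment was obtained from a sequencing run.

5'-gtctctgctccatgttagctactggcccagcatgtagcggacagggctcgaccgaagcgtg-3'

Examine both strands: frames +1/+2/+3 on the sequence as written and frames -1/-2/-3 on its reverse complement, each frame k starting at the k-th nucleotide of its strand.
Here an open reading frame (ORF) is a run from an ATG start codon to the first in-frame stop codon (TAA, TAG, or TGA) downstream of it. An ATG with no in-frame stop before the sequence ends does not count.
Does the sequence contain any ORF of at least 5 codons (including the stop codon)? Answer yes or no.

Reverse complement (5'→3'): CACGCTTCGGTCGAGCCCTGTCCGCTACATGCTGGGCCAGTAGCTAACATGGAGCAGAGAC
Frame +1: GTC TCT GCT CCA TGT TAG CTA CTG GCC CAG CAT GTA GCG GAC AGG GCT CGA CCG AAG CGT — no ATG→stop ORF.
Frame +2: TCT CTG CTC CAT GTT AGC TAC TGG CCC AGC ATG TAG CGG ACA GGG CTC GAC CGA AGC GTG — ATG at 32, stop TAG at 35 → 6 nt.
Frame +3: CTC TGC TCC ATG TTA GCT ACT GGC CCA GCA TGT AGC GGA CAG GGC TCG ACC GAA GCG — no ATG→stop ORF.
Frame -1: CAC GCT TCG GTC GAG CCC TGT CCG CTA CAT GCT GGG CCA GTA GCT AAC ATG GAG CAG AGA — no ATG→stop ORF.
Frame -2: ACG CTT CGG TCG AGC CCT GTC CGC TAC ATG CTG GGC CAG TAG CTA ACA TGG AGC AGA GAC — ATG at 29, stop TAG at 41 → 15 nt.
Frame -3: CGC TTC GGT CGA GCC CTG TCC GCT ACA TGC TGG GCC AGT AGC TAA CAT GGA GCA GAG — no ATG→stop ORF.
Frame -2 has an ORF of 5 codons (positions 29–43) ≥ 5, so yes.

yes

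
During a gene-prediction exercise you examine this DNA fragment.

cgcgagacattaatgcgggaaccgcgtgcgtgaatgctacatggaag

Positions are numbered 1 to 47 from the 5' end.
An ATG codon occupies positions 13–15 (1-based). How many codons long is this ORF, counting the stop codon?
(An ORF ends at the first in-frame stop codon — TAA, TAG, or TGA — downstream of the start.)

Codons from position 13: ATG (13–15), CGG (16–18), GAA (19–21), CCG (22–24), CGT (25–27), GCG (28–30), TGA (31–33).
TGA is the first in-frame stop; that's 7 codons including the stop.

7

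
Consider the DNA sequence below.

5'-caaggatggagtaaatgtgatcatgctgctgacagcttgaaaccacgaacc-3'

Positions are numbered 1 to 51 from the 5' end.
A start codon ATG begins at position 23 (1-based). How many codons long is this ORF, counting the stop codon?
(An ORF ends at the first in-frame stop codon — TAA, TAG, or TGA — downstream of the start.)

Codons from position 23: ATG (23–25), CTG (26–28), CTG (29–31), ACA (32–34), GCT (35–37), TGA (38–40).
TGA is the first in-frame stop; that's 6 codons including the stop.

6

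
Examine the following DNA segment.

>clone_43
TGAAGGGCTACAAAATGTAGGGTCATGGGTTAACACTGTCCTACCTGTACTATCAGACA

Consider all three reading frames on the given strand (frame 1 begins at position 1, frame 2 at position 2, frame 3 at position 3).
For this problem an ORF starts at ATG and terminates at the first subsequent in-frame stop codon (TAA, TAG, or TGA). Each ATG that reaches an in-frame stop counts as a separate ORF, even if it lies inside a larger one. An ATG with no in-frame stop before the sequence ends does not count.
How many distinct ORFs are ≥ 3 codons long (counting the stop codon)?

1

Frame 1: TGA AGG GCT ACA AAA TGT AGG GTC ATG GGT TAA CAC TGT CCT ACC TGT ACT ATC AGA — ATG at 25, stop TAA at 31 → 9 nt.
Frame 2: GAA GGG CTA CAA AAT GTA GGG TCA TGG GTT AAC ACT GTC CTA CCT GTA CTA TCA GAC — no ATG→stop ORF.
Frame 3: AAG GGC TAC AAA ATG TAG GGT CAT GGG TTA ACA CTG TCC TAC CTG TAC TAT CAG ACA — ATG at 15, stop TAG at 18 → 6 nt.
ORFs ≥ 3 codons: frame 1 25–33 (3 codons). Count = 1.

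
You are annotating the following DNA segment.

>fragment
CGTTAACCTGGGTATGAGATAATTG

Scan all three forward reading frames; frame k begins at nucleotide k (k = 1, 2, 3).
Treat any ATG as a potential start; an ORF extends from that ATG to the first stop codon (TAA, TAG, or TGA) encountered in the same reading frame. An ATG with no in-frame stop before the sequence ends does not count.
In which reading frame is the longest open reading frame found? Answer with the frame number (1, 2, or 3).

2

Frame 1: CGT TAA CCT GGG TAT GAG ATA ATT — no ATG→stop ORF.
Frame 2: GTT AAC CTG GGT ATG AGA TAA TTG — ATG at 14, stop TAA at 20 → 9 nt.
Frame 3: TTA ACC TGG GTA TGA GAT AAT — no ATG→stop ORF.
Longest ORF is 9 nt in frame 2 (positions 14–22).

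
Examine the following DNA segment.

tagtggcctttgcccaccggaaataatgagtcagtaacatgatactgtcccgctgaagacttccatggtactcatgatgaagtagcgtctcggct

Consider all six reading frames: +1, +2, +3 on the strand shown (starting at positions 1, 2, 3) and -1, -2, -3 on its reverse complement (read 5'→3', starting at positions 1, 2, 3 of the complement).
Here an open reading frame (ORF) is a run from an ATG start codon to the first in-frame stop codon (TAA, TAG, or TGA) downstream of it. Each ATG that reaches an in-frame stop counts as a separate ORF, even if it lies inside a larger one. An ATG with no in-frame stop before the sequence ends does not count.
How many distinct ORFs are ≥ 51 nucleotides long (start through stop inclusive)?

0

Reverse complement (5'→3'): AGCCGAGACGCTACTTCATCATGAGTACCATGGAAGTCTTCAGCGGGACAGTATCATGTTACTGACTCATTATTTCCGGTGGGCAAAGGCCACTA
Frame +1: TAG TGG CCT TTG CCC ACC GGA AAT AAT GAG TCA GTA ACA TGA TAC TGT CCC GCT GAA GAC TTC CAT GGT ACT CAT GAT GAA GTA GCG TCT CGG — no ATG→stop ORF.
Frame +2: AGT GGC CTT TGC CCA CCG GAA ATA ATG AGT CAG TAA CAT GAT ACT GTC CCG CTG AAG ACT TCC ATG GTA CTC ATG ATG AAG TAG CGT CTC GGC — ATG at 26, stop TAA at 35 → 12 nt; ATG at 65, stop TAG at 83 → 21 nt; ATG at 74, stop TAG at 83 → 12 nt; ATG at 77, stop TAG at 83 → 9 nt.
Frame +3: GTG GCC TTT GCC CAC CGG AAA TAA TGA GTC AGT AAC ATG ATA CTG TCC CGC TGA AGA CTT CCA TGG TAC TCA TGA TGA AGT AGC GTC TCG GCT — ATG at 39, stop TGA at 54 → 18 nt.
Frame -1: AGC CGA GAC GCT ACT TCA TCA TGA GTA CCA TGG AAG TCT TCA GCG GGA CAG TAT CAT GTT ACT GAC TCA TTA TTT CCG GTG GGC AAA GGC CAC — no ATG→stop ORF.
Frame -2: GCC GAG ACG CTA CTT CAT CAT GAG TAC CAT GGA AGT CTT CAG CGG GAC AGT ATC ATG TTA CTG ACT CAT TAT TTC CGG TGG GCA AAG GCC ACT — no ATG→stop ORF.
Frame -3: CCG AGA CGC TAC TTC ATC ATG AGT ACC ATG GAA GTC TTC AGC GGG ACA GTA TCA TGT TAC TGA CTC ATT ATT TCC GGT GGG CAA AGG CCA CTA — ATG at 21, stop TGA at 63 → 45 nt; ATG at 30, stop TGA at 63 → 36 nt.
No ORF reaches 51 nucleotides. Count = 0.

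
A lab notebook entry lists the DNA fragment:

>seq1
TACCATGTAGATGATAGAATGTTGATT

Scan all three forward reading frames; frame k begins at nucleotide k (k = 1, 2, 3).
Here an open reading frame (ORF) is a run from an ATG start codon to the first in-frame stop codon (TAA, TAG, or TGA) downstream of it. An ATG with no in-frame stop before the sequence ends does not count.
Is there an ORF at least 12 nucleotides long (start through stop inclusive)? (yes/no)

Frame 1: TAC CAT GTA GAT GAT AGA ATG TTG ATT — no ATG→stop ORF.
Frame 2: ACC ATG TAG ATG ATA GAA TGT TGA — ATG at 5, stop TAG at 8 → 6 nt; ATG at 11, stop TGA at 23 → 15 nt.
Frame 3: CCA TGT AGA TGA TAG AAT GTT GAT — no ATG→stop ORF.
Frame 2 has an ORF of 15 nucleotides (positions 11–25) ≥ 12, so yes.

yes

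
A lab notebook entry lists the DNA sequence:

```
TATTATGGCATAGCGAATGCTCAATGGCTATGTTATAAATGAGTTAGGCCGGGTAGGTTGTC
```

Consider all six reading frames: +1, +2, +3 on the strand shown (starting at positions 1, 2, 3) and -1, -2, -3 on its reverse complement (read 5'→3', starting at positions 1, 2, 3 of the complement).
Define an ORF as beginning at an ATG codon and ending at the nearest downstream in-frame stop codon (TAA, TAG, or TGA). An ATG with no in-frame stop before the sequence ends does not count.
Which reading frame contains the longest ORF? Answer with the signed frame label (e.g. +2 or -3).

+3

Reverse complement (5'→3'): GACAACCTACCCGGCCTAACTCATTTATAACATAGCCATTGAGCATTCGCTATGCCATAATA
Frame +1: TAT TAT GGC ATA GCG AAT GCT CAA TGG CTA TGT TAT AAA TGA GTT AGG CCG GGT AGG TTG — no ATG→stop ORF.
Frame +2: ATT ATG GCA TAG CGA ATG CTC AAT GGC TAT GTT ATA AAT GAG TTA GGC CGG GTA GGT TGT — ATG at 5, stop TAG at 11 → 9 nt.
Frame +3: TTA TGG CAT AGC GAA TGC TCA ATG GCT ATG TTA TAA ATG AGT TAG GCC GGG TAG GTT GTC — ATG at 24, stop TAA at 36 → 15 nt; ATG at 30, stop TAA at 36 → 9 nt; ATG at 39, stop TAG at 45 → 9 nt.
Frame -1: GAC AAC CTA CCC GGC CTA ACT CAT TTA TAA CAT AGC CAT TGA GCA TTC GCT ATG CCA TAA — ATG at 52, stop TAA at 58 → 9 nt.
Frame -2: ACA ACC TAC CCG GCC TAA CTC ATT TAT AAC ATA GCC ATT GAG CAT TCG CTA TGC CAT AAT — no ATG→stop ORF.
Frame -3: CAA CCT ACC CGG CCT AAC TCA TTT ATA ACA TAG CCA TTG AGC ATT CGC TAT GCC ATA ATA — no ATG→stop ORF.
Longest ORF is 15 nt in frame +3 (positions 24–38).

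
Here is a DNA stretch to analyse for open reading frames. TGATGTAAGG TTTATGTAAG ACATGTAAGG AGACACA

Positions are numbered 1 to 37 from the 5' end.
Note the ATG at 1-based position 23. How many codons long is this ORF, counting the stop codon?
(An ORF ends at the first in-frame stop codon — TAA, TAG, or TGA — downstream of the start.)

2

Codons from position 23: ATG (23–25), TAA (26–28).
TAA is the first in-frame stop; that's 2 codons including the stop.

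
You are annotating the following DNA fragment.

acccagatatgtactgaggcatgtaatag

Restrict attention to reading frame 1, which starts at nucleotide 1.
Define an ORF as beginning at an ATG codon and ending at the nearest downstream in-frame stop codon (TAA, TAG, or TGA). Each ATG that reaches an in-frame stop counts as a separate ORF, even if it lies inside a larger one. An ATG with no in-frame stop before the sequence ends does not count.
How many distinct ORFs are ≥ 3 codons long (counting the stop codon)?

0

Frame 1: ACC CAG ATA TGT ACT GAG GCA TGT AAT — no ATG→stop ORF.
No ORF reaches 3 codons. Count = 0.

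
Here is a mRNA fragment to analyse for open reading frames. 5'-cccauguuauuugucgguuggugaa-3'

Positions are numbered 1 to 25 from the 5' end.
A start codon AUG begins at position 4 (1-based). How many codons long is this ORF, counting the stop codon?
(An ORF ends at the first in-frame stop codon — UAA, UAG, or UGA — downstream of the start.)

Codons from position 4: AUG (4–6), UUA (7–9), UUU (10–12), GUC (13–15), GGU (16–18), UGG (19–21), UGA (22–24).
UGA is the first in-frame stop; that's 7 codons including the stop.

7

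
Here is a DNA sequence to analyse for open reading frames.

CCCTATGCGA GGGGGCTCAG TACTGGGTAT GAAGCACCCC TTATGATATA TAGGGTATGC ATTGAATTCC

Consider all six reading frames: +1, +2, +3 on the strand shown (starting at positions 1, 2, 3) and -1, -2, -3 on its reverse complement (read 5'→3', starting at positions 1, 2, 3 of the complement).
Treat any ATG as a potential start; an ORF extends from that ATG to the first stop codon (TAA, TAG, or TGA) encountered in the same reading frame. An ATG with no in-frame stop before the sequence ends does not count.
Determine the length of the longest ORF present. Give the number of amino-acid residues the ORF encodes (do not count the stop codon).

19

Reverse complement (5'→3'): GGAATTCAATGCATACCCTATATATCATAAGGGGTGCTTCATACCCAGTACTGAGCCCCCTCGCATAGGG
Frame +1: CCC TAT GCG AGG GGG CTC AGT ACT GGG TAT GAA GCA CCC CTT ATG ATA TAT AGG GTA TGC ATT GAA TTC — no ATG→stop ORF.
Frame +2: CCT ATG CGA GGG GGC TCA GTA CTG GGT ATG AAG CAC CCC TTA TGA TAT ATA GGG TAT GCA TTG AAT TCC — ATG at 5, stop TGA at 44 → 42 nt; ATG at 29, stop TGA at 44 → 18 nt.
Frame +3: CTA TGC GAG GGG GCT CAG TAC TGG GTA TGA AGC ACC CCT TAT GAT ATA TAG GGT ATG CAT TGA ATT — ATG at 57, stop TGA at 63 → 9 nt.
Frame -1: GGA ATT CAA TGC ATA CCC TAT ATA TCA TAA GGG GTG CTT CAT ACC CAG TAC TGA GCC CCC TCG CAT AGG — no ATG→stop ORF.
Frame -2: GAA TTC AAT GCA TAC CCT ATA TAT CAT AAG GGG TGC TTC ATA CCC AGT ACT GAG CCC CCT CGC ATA GGG — no ATG→stop ORF.
Frame -3: AAT TCA ATG CAT ACC CTA TAT ATC ATA AGG GGT GCT TCA TAC CCA GTA CTG AGC CCC CTC GCA TAG — ATG at 9, stop TAG at 66 → 60 nt.
Longest: frame -3, positions 9–68, 60 nt = 20 codons = 19 aa. → 19 amino acids.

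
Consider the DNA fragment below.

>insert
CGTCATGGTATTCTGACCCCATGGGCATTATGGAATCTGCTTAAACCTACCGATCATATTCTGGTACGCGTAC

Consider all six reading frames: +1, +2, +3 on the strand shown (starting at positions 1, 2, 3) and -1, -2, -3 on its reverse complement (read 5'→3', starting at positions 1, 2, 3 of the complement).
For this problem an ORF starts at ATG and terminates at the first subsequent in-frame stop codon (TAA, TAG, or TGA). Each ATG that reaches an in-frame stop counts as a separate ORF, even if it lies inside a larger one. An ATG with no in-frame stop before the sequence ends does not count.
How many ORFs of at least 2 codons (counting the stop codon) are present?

4

Reverse complement (5'→3'): GTACGCGTACCAGAATATGATCGGTAGGTTTAAGCAGATTCCATAATGCCCATGGGGTCAGAATACCATGACG
Frame +1: CGT CAT GGT ATT CTG ACC CCA TGG GCA TTA TGG AAT CTG CTT AAA CCT ACC GAT CAT ATT CTG GTA CGC GTA — no ATG→stop ORF.
Frame +2: GTC ATG GTA TTC TGA CCC CAT GGG CAT TAT GGA ATC TGC TTA AAC CTA CCG ATC ATA TTC TGG TAC GCG TAC — ATG at 5, stop TGA at 14 → 12 nt.
Frame +3: TCA TGG TAT TCT GAC CCC ATG GGC ATT ATG GAA TCT GCT TAA ACC TAC CGA TCA TAT TCT GGT ACG CGT — ATG at 21, stop TAA at 42 → 24 nt; ATG at 30, stop TAA at 42 → 15 nt.
Frame -1: GTA CGC GTA CCA GAA TAT GAT CGG TAG GTT TAA GCA GAT TCC ATA ATG CCC ATG GGG TCA GAA TAC CAT GAC — no ATG→stop ORF.
Frame -2: TAC GCG TAC CAG AAT ATG ATC GGT AGG TTT AAG CAG ATT CCA TAA TGC CCA TGG GGT CAG AAT ACC ATG ACG — ATG at 17, stop TAA at 44 → 30 nt.
Frame -3: ACG CGT ACC AGA ATA TGA TCG GTA GGT TTA AGC AGA TTC CAT AAT GCC CAT GGG GTC AGA ATA CCA TGA — no ATG→stop ORF.
ORFs ≥ 2 codons: frame +2 5–16 (4 codons), frame +3 21–44 (8 codons), frame +3 30–44 (5 codons), frame -2 17–46 (10 codons). Count = 4.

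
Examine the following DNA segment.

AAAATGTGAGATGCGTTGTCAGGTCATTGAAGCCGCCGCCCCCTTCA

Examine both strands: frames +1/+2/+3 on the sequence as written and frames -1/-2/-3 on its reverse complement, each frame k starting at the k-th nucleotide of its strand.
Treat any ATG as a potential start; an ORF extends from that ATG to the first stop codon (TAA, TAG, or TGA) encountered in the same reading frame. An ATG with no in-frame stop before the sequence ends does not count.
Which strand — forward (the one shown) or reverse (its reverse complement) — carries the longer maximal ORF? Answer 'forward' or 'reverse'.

reverse

Reverse complement (5'→3'): TGAAGGGGGCGGCGGCTTCAATGACCTGACAACGCATCTCACATTTT
Frame +1: AAA ATG TGA GAT GCG TTG TCA GGT CAT TGA AGC CGC CGC CCC CTT — ATG at 4, stop TGA at 7 → 6 nt.
Frame +2: AAA TGT GAG ATG CGT TGT CAG GTC ATT GAA GCC GCC GCC CCC TTC — no ATG→stop ORF.
Frame +3: AAT GTG AGA TGC GTT GTC AGG TCA TTG AAG CCG CCG CCC CCT TCA — no ATG→stop ORF.
Frame -1: TGA AGG GGG CGG CGG CTT CAA TGA CCT GAC AAC GCA TCT CAC ATT — no ATG→stop ORF.
Frame -2: GAA GGG GGC GGC GGC TTC AAT GAC CTG ACA ACG CAT CTC ACA TTT — no ATG→stop ORF.
Frame -3: AAG GGG GCG GCG GCT TCA ATG ACC TGA CAA CGC ATC TCA CAT TTT — ATG at 21, stop TGA at 27 → 9 nt.
Forward-strand max 6 nt; reverse-strand max 9 nt. The reverse strand has the longer ORF.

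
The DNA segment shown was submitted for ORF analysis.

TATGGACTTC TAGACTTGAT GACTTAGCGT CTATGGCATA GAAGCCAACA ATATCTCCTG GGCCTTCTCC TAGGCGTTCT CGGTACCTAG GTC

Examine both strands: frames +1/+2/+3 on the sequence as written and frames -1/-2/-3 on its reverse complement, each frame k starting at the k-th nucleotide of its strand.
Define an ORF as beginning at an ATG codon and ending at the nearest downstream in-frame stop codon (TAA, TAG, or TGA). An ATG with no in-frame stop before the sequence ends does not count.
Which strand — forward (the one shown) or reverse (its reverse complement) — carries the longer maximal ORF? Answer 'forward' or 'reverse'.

Reverse complement (5'→3'): GACCTAGGTACCGAGAACGCCTAGGAGAAGGCCCAGGAGATATTGTTGGCTTCTATGCCATAGACGCTAAGTCATCAAGTCTAGAAGTCCATA
Frame +1: TAT GGA CTT CTA GAC TTG ATG ACT TAG CGT CTA TGG CAT AGA AGC CAA CAA TAT CTC CTG GGC CTT CTC CTA GGC GTT CTC GGT ACC TAG GTC — ATG at 19, stop TAG at 25 → 9 nt.
Frame +2: ATG GAC TTC TAG ACT TGA TGA CTT AGC GTC TAT GGC ATA GAA GCC AAC AAT ATC TCC TGG GCC TTC TCC TAG GCG TTC TCG GTA CCT AGG — ATG at 2, stop TAG at 11 → 12 nt.
Frame +3: TGG ACT TCT AGA CTT GAT GAC TTA GCG TCT ATG GCA TAG AAG CCA ACA ATA TCT CCT GGG CCT TCT CCT AGG CGT TCT CGG TAC CTA GGT — ATG at 33, stop TAG at 39 → 9 nt.
Frame -1: GAC CTA GGT ACC GAG AAC GCC TAG GAG AAG GCC CAG GAG ATA TTG TTG GCT TCT ATG CCA TAG ACG CTA AGT CAT CAA GTC TAG AAG TCC ATA — ATG at 55, stop TAG at 61 → 9 nt.
Frame -2: ACC TAG GTA CCG AGA ACG CCT AGG AGA AGG CCC AGG AGA TAT TGT TGG CTT CTA TGC CAT AGA CGC TAA GTC ATC AAG TCT AGA AGT CCA — no ATG→stop ORF.
Frame -3: CCT AGG TAC CGA GAA CGC CTA GGA GAA GGC CCA GGA GAT ATT GTT GGC TTC TAT GCC ATA GAC GCT AAG TCA TCA AGT CTA GAA GTC CAT — no ATG→stop ORF.
Forward-strand max 12 nt; reverse-strand max 9 nt. The forward strand has the longer ORF.

forward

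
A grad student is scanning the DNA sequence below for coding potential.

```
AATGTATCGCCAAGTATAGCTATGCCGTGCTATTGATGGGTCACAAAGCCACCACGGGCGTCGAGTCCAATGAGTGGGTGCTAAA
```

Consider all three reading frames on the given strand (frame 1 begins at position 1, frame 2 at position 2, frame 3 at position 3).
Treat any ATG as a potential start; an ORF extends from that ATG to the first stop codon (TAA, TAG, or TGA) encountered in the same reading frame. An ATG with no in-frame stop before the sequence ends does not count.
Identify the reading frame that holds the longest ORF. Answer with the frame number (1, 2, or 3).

Frame 1: AAT GTA TCG CCA AGT ATA GCT ATG CCG TGC TAT TGA TGG GTC ACA AAG CCA CCA CGG GCG TCG AGT CCA ATG AGT GGG TGC TAA — ATG at 22, stop TGA at 34 → 15 nt; ATG at 70, stop TAA at 82 → 15 nt.
Frame 2: ATG TAT CGC CAA GTA TAG CTA TGC CGT GCT ATT GAT GGG TCA CAA AGC CAC CAC GGG CGT CGA GTC CAA TGA GTG GGT GCT AAA — ATG at 2, stop TAG at 17 → 18 nt.
Frame 3: TGT ATC GCC AAG TAT AGC TAT GCC GTG CTA TTG ATG GGT CAC AAA GCC ACC ACG GGC GTC GAG TCC AAT GAG TGG GTG CTA — no ATG→stop ORF.
Longest ORF is 18 nt in frame 2 (positions 2–19).

2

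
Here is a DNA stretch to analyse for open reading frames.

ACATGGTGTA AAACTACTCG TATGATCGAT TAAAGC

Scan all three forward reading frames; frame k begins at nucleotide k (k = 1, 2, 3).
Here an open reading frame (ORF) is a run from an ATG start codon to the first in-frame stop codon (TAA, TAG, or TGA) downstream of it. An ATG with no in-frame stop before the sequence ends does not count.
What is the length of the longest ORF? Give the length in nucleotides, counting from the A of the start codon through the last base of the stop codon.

Frame 1: ACA TGG TGT AAA ACT ACT CGT ATG ATC GAT TAA AGC — ATG at 22, stop TAA at 31 → 12 nt.
Frame 2: CAT GGT GTA AAA CTA CTC GTA TGA TCG ATT AAA — no ATG→stop ORF.
Frame 3: ATG GTG TAA AAC TAC TCG TAT GAT CGA TTA AAG — ATG at 3, stop TAA at 9 → 9 nt.
Longest: frame 1, positions 22–33, 12 nt = 4 codons = 3 aa. → 12 nucleotides.

12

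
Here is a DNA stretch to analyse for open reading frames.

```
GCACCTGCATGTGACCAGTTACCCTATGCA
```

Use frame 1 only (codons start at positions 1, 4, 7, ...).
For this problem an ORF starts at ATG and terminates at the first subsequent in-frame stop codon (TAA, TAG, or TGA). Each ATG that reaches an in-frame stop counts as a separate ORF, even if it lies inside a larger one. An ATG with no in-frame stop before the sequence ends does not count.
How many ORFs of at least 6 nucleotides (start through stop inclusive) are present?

0

Frame 1: GCA CCT GCA TGT GAC CAG TTA CCC TAT GCA — no ATG→stop ORF.
No ORF reaches 6 nucleotides. Count = 0.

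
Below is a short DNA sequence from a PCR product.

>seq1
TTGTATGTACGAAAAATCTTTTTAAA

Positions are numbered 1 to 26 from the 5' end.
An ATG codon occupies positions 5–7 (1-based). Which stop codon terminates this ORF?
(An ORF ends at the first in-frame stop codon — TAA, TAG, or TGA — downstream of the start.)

TAA

Codons from position 5: ATG (5–7), TAC (8–10), GAA (11–13), AAA (14–16), TCT (17–19), TTT (20–22), TAA (23–25).
The first in-frame stop codon is TAA.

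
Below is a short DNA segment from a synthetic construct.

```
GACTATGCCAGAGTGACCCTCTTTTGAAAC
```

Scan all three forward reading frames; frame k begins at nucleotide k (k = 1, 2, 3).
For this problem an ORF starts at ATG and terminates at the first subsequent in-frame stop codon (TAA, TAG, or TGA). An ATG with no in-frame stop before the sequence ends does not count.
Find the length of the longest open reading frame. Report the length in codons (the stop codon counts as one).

4

Frame 1: GAC TAT GCC AGA GTG ACC CTC TTT TGA AAC — no ATG→stop ORF.
Frame 2: ACT ATG CCA GAG TGA CCC TCT TTT GAA — ATG at 5, stop TGA at 14 → 12 nt.
Frame 3: CTA TGC CAG AGT GAC CCT CTT TTG AAA — no ATG→stop ORF.
Longest: frame 2, positions 5–16, 12 nt = 4 codons = 3 aa. → 4 codons.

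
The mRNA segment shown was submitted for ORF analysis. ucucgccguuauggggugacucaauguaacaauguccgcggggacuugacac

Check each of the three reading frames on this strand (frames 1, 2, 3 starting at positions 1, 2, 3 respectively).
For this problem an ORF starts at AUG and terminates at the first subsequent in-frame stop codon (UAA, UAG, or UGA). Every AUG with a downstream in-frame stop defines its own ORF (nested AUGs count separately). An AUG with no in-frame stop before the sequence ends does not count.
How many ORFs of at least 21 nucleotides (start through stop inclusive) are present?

0

Frame 1: UCU CGC CGU UAU GGG GUG ACU CAA UGU AAC AAU GUC CGC GGG GAC UUG ACA — no AUG→stop ORF.
Frame 2: CUC GCC GUU AUG GGG UGA CUC AAU GUA ACA AUG UCC GCG GGG ACU UGA CAC — AUG at 11, stop UGA at 17 → 9 nt; AUG at 32, stop UGA at 47 → 18 nt.
Frame 3: UCG CCG UUA UGG GGU GAC UCA AUG UAA CAA UGU CCG CGG GGA CUU GAC — AUG at 24, stop UAA at 27 → 6 nt.
No ORF reaches 21 nucleotides. Count = 0.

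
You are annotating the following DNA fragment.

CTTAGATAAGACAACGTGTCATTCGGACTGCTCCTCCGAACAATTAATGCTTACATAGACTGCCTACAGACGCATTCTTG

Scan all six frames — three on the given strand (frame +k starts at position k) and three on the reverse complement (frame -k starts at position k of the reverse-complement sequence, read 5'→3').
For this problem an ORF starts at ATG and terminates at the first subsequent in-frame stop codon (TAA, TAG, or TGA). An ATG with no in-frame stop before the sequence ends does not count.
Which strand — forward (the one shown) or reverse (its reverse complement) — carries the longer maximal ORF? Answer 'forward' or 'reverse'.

reverse

Reverse complement (5'→3'): CAAGAATGCGTCTGTAGGCAGTCTATGTAAGCATTAATTGTTCGGAGGAGCAGTCCGAATGACACGTTGTCTTATCTAAG
Frame +1: CTT AGA TAA GAC AAC GTG TCA TTC GGA CTG CTC CTC CGA ACA ATT AAT GCT TAC ATA GAC TGC CTA CAG ACG CAT TCT — no ATG→stop ORF.
Frame +2: TTA GAT AAG ACA ACG TGT CAT TCG GAC TGC TCC TCC GAA CAA TTA ATG CTT ACA TAG ACT GCC TAC AGA CGC ATT CTT — ATG at 47, stop TAG at 56 → 12 nt.
Frame +3: TAG ATA AGA CAA CGT GTC ATT CGG ACT GCT CCT CCG AAC AAT TAA TGC TTA CAT AGA CTG CCT ACA GAC GCA TTC TTG — no ATG→stop ORF.
Frame -1: CAA GAA TGC GTC TGT AGG CAG TCT ATG TAA GCA TTA ATT GTT CGG AGG AGC AGT CCG AAT GAC ACG TTG TCT TAT CTA — ATG at 25, stop TAA at 28 → 6 nt.
Frame -2: AAG AAT GCG TCT GTA GGC AGT CTA TGT AAG CAT TAA TTG TTC GGA GGA GCA GTC CGA ATG ACA CGT TGT CTT ATC TAA — ATG at 59, stop TAA at 77 → 21 nt.
Frame -3: AGA ATG CGT CTG TAG GCA GTC TAT GTA AGC ATT AAT TGT TCG GAG GAG CAG TCC GAA TGA CAC GTT GTC TTA TCT AAG — ATG at 6, stop TAG at 15 → 12 nt.
Forward-strand max 12 nt; reverse-strand max 21 nt. The reverse strand has the longer ORF.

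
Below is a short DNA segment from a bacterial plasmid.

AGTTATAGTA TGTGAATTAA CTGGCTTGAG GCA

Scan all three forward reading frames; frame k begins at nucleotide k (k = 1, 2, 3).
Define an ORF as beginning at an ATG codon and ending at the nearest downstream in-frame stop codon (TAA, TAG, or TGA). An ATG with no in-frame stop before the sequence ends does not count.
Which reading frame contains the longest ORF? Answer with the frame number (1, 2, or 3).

1

Frame 1: AGT TAT AGT ATG TGA ATT AAC TGG CTT GAG GCA — ATG at 10, stop TGA at 13 → 6 nt.
Frame 2: GTT ATA GTA TGT GAA TTA ACT GGC TTG AGG — no ATG→stop ORF.
Frame 3: TTA TAG TAT GTG AAT TAA CTG GCT TGA GGC — no ATG→stop ORF.
Longest ORF is 6 nt in frame 1 (positions 10–15).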